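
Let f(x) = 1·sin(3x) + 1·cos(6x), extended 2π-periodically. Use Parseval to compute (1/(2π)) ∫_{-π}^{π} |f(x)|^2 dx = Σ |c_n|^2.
Σ |c_n|^2 = 1

Expand |f|^2 and use orthogonality of {sin(nx), cos(mx)} on [-π, π]:
  ∫_{-π}^{π} sin(nx)^2 dx = π, ∫ cos(mx)^2 dx = π, and cross terms integrate to 0.
So ∫_{-π}^{π} f(x)^2 dx = 1^2 · π + 1^2 · π = (1 + 1)π.
Divide by 2π: (1 + 1)/2 = 1.
By Parseval, this equals Σ |c_n|^2.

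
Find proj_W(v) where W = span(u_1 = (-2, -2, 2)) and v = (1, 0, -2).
proj_W(v) = (1, 1, -1)

Set up U = [u_1 | ... | u_1] ∈ R^(3×1). The projector onto W = col(U) is P = U (U^T U)^(-1) U^T.
Compute U^T U =
  [12],
and U^T v = (-6).
Solve U^T U · c = U^T v for the coefficients: c = (-1/2). The projection is proj_W(v) = U c.
Check: (v - proj_W(v)) · u_1 = 0  (should be 0).
Result: proj_W(v) = (1, 1, -1).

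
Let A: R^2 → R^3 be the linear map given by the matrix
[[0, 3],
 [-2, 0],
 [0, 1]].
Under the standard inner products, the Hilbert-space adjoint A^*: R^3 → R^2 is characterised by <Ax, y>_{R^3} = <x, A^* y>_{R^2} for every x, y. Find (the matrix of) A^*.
A^* = A^T =
[[0, -2, 0],
 [3, 0, 1]]

For real matrices with standard dot products, the defining identity <Ax, y> = <x, A^* y> gives (Ax)^T y = x^T (A^*) y, i.e. x^T A^T y = x^T (A^*) y. Since this holds for all x, y, we must have A^* = A^T. Therefore
A^* =
[[0, -2, 0],
 [3, 0, 1]].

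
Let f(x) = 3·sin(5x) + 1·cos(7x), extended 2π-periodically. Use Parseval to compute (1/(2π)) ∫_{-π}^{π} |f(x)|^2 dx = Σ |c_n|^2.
Σ |c_n|^2 = 5

Expand |f|^2 and use orthogonality of {sin(nx), cos(mx)} on [-π, π]:
  ∫_{-π}^{π} sin(nx)^2 dx = π, ∫ cos(mx)^2 dx = π, and cross terms integrate to 0.
So ∫_{-π}^{π} f(x)^2 dx = 3^2 · π + 1^2 · π = (9 + 1)π.
Divide by 2π: (9 + 1)/2 = 5.
By Parseval, this equals Σ |c_n|^2.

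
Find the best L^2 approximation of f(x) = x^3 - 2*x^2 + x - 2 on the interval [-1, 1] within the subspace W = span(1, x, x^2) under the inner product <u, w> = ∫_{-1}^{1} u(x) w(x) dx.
g(x) = -2*x^2 + 8*x/5 - 2

The best approximation g ∈ W is the orthogonal projection of f onto W. Writing g = a_0 + a_1 x + a_2 x^2, the coefficients solve the normal equations G · a = b where
  G_{ij} = <φ_i, φ_j> and b_i = <f, φ_i>, with φ_0 = 1, φ_1 = x, φ_2 = x^2.
G =
  [2, 0, 2/3]
  [0, 2/3, 0]
  [2/3, 0, 2/5],
b = (-16/3, 16/15, -32/15).
Solving gives a_0 = -2, a_1 = 8/5, a_2 = -2, so
  g(x) = -2*x^2 + 8*x/5 - 2.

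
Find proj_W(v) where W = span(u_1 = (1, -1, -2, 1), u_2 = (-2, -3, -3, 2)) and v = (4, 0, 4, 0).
proj_W(v) = (284/101, 236/101, 160/101, -132/101)

Set up U = [u_1 | ... | u_2] ∈ R^(4×2). The projector onto W = col(U) is P = U (U^T U)^(-1) U^T.
Compute U^T U =
  [7, 9]
  [9, 26],
and U^T v = (-4, -20).
Solve U^T U · c = U^T v for the coefficients: c = (76/101, -104/101). The projection is proj_W(v) = U c.
Check: (v - proj_W(v)) · u_1 = 0  (should be 0).
Check: (v - proj_W(v)) · u_2 = 0  (should be 0).
Result: proj_W(v) = (284/101, 236/101, 160/101, -132/101).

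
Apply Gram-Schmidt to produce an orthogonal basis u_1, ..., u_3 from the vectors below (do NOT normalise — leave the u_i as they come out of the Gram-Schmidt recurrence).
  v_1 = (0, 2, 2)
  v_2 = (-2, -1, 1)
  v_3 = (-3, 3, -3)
Orthogonal basis:
  u_1 = (0, 2, 2)
  u_2 = (-2, -1, 1)
  u_3 = (-3, 3, -3)

Apply the Gram-Schmidt recurrence
  u_1 = v_1
  u_i = v_i − Σ_{j<i} ((v_i · u_j) / (u_j · u_j)) · u_j.

Step by step this gives:
  u_1 = (0, 2, 2)
  u_2 = (-2, -1, 1)
  u_3 = (-3, 3, -3)

Orthogonality check:
  u_2 · u_1 = 0 (should be 0)
  u_3 · u_1 = 0 (should be 0)
  u_3 · u_2 = 0 (should be 0)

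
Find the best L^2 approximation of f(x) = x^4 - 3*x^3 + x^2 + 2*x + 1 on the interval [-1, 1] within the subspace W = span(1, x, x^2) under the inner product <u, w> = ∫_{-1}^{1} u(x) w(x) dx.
g(x) = 13*x^2/7 + x/5 + 32/35

The best approximation g ∈ W is the orthogonal projection of f onto W. Writing g = a_0 + a_1 x + a_2 x^2, the coefficients solve the normal equations G · a = b where
  G_{ij} = <φ_i, φ_j> and b_i = <f, φ_i>, with φ_0 = 1, φ_1 = x, φ_2 = x^2.
G =
  [2, 0, 2/3]
  [0, 2/3, 0]
  [2/3, 0, 2/5],
b = (46/15, 2/15, 142/105).
Solving gives a_0 = 32/35, a_1 = 1/5, a_2 = 13/7, so
  g(x) = 13*x^2/7 + x/5 + 32/35.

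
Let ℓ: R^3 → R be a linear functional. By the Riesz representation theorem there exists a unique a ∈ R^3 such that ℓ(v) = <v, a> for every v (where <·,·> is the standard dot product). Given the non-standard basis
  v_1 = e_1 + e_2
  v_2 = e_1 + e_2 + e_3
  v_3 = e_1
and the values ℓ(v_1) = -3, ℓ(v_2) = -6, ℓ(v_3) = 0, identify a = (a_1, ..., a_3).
a = (0, -3, -3)

Write a = (a_1, ..., a_3) in the standard basis. For each basis vector v_i, ℓ(v_i) = <v_i, a> is a linear equation in the a_j's. Collect the n equations into a matrix system V a = ℓ, where row i of V is v_i (expressed in the standard basis). Since V is invertible (lower-triangular with 1s on the diagonal, up to permutation), solve by back-substitution:
  V =
[[1, 1, 0],
 [1, 1, 1],
 [1, 0, 0]]
  V a = (-3, -6, 0)
Solving gives a = (0, -3, -3).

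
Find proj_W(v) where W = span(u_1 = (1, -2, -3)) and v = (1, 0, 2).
proj_W(v) = (-5/14, 5/7, 15/14)

Set up U = [u_1 | ... | u_1] ∈ R^(3×1). The projector onto W = col(U) is P = U (U^T U)^(-1) U^T.
Compute U^T U =
  [14],
and U^T v = (-5).
Solve U^T U · c = U^T v for the coefficients: c = (-5/14). The projection is proj_W(v) = U c.
Check: (v - proj_W(v)) · u_1 = 0  (should be 0).
Result: proj_W(v) = (-5/14, 5/7, 15/14).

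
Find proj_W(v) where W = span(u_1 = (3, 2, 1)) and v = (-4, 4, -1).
proj_W(v) = (-15/14, -5/7, -5/14)

Set up U = [u_1 | ... | u_1] ∈ R^(3×1). The projector onto W = col(U) is P = U (U^T U)^(-1) U^T.
Compute U^T U =
  [14],
and U^T v = (-5).
Solve U^T U · c = U^T v for the coefficients: c = (-5/14). The projection is proj_W(v) = U c.
Check: (v - proj_W(v)) · u_1 = 0  (should be 0).
Result: proj_W(v) = (-15/14, -5/7, -5/14).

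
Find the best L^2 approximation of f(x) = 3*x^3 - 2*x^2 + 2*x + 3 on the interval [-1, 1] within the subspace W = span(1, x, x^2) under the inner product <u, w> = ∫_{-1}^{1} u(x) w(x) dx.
g(x) = -2*x^2 + 19*x/5 + 3

The best approximation g ∈ W is the orthogonal projection of f onto W. Writing g = a_0 + a_1 x + a_2 x^2, the coefficients solve the normal equations G · a = b where
  G_{ij} = <φ_i, φ_j> and b_i = <f, φ_i>, with φ_0 = 1, φ_1 = x, φ_2 = x^2.
G =
  [2, 0, 2/3]
  [0, 2/3, 0]
  [2/3, 0, 2/5],
b = (14/3, 38/15, 6/5).
Solving gives a_0 = 3, a_1 = 19/5, a_2 = -2, so
  g(x) = -2*x^2 + 19*x/5 + 3.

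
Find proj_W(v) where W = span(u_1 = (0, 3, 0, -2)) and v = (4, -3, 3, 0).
proj_W(v) = (0, -27/13, 0, 18/13)

Set up U = [u_1 | ... | u_1] ∈ R^(4×1). The projector onto W = col(U) is P = U (U^T U)^(-1) U^T.
Compute U^T U =
  [13],
and U^T v = (-9).
Solve U^T U · c = U^T v for the coefficients: c = (-9/13). The projection is proj_W(v) = U c.
Check: (v - proj_W(v)) · u_1 = 0  (should be 0).
Result: proj_W(v) = (0, -27/13, 0, 18/13).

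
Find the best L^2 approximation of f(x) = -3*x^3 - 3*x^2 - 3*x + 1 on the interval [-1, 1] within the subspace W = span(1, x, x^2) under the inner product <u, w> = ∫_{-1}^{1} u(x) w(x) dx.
g(x) = -3*x^2 - 24*x/5 + 1

The best approximation g ∈ W is the orthogonal projection of f onto W. Writing g = a_0 + a_1 x + a_2 x^2, the coefficients solve the normal equations G · a = b where
  G_{ij} = <φ_i, φ_j> and b_i = <f, φ_i>, with φ_0 = 1, φ_1 = x, φ_2 = x^2.
G =
  [2, 0, 2/3]
  [0, 2/3, 0]
  [2/3, 0, 2/5],
b = (0, -16/5, -8/15).
Solving gives a_0 = 1, a_1 = -24/5, a_2 = -3, so
  g(x) = -3*x^2 - 24*x/5 + 1.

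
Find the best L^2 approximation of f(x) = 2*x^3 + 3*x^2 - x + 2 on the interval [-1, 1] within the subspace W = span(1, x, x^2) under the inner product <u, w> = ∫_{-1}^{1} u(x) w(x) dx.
g(x) = 3*x^2 + x/5 + 2

The best approximation g ∈ W is the orthogonal projection of f onto W. Writing g = a_0 + a_1 x + a_2 x^2, the coefficients solve the normal equations G · a = b where
  G_{ij} = <φ_i, φ_j> and b_i = <f, φ_i>, with φ_0 = 1, φ_1 = x, φ_2 = x^2.
G =
  [2, 0, 2/3]
  [0, 2/3, 0]
  [2/3, 0, 2/5],
b = (6, 2/15, 38/15).
Solving gives a_0 = 2, a_1 = 1/5, a_2 = 3, so
  g(x) = 3*x^2 + x/5 + 2.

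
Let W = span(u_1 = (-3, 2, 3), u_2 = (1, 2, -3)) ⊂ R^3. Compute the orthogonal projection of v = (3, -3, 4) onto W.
proj_W(v) = (33/61, -258/61, 144/61)

Set up U = [u_1 | ... | u_2] ∈ R^(3×2). The projector onto W = col(U) is P = U (U^T U)^(-1) U^T.
Compute U^T U =
  [22, -8]
  [-8, 14],
and U^T v = (-3, -15).
Solve U^T U · c = U^T v for the coefficients: c = (-81/122, -177/122). The projection is proj_W(v) = U c.
Check: (v - proj_W(v)) · u_1 = 0  (should be 0).
Check: (v - proj_W(v)) · u_2 = 0  (should be 0).
Result: proj_W(v) = (33/61, -258/61, 144/61).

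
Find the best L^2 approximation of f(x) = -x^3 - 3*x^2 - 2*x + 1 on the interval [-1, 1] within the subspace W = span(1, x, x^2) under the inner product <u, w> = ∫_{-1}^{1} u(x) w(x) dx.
g(x) = -3*x^2 - 13*x/5 + 1

The best approximation g ∈ W is the orthogonal projection of f onto W. Writing g = a_0 + a_1 x + a_2 x^2, the coefficients solve the normal equations G · a = b where
  G_{ij} = <φ_i, φ_j> and b_i = <f, φ_i>, with φ_0 = 1, φ_1 = x, φ_2 = x^2.
G =
  [2, 0, 2/3]
  [0, 2/3, 0]
  [2/3, 0, 2/5],
b = (0, -26/15, -8/15).
Solving gives a_0 = 1, a_1 = -13/5, a_2 = -3, so
  g(x) = -3*x^2 - 13*x/5 + 1.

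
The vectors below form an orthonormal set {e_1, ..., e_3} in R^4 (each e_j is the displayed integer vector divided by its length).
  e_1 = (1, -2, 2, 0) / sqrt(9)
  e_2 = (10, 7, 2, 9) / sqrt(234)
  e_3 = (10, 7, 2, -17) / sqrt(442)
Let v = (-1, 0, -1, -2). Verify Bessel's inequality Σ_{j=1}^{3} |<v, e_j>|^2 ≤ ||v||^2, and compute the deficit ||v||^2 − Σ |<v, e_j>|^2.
Σ |<v, e_j>|^2 = 101/17; ||v||^2 = 6; deficit = 1/17

Write each e_j = u_j / sqrt(<u_j, u_j>) where u_j is the displayed integer vector. Then <v, e_j> = <v, u_j> / sqrt(<u_j, u_j>), so |<v, e_j>|^2 = <v, u_j>^2 / <u_j, u_j>.
Coefficients: <v, e_1> = -3/sqrt(9), <v, e_2> = -30/sqrt(234), <v, e_3> = 22/sqrt(442).
Square and sum: Σ |<v, e_j>|^2 = 101/17.
Compute ||v||^2 = v·v = 6.
Deficit = 6 − 101/17 = 1/17 ≥ 0, confirming Bessel's inequality. (The deficit equals ||v − Σ <v,e_j> e_j||^2, the squared distance from v to span{e_j}.)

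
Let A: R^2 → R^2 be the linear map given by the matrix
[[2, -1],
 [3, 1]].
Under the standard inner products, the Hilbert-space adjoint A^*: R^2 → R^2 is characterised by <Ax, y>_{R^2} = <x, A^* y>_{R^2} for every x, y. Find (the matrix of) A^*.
A^* = A^T =
[[2, 3],
 [-1, 1]]

For real matrices with standard dot products, the defining identity <Ax, y> = <x, A^* y> gives (Ax)^T y = x^T (A^*) y, i.e. x^T A^T y = x^T (A^*) y. Since this holds for all x, y, we must have A^* = A^T. Therefore
A^* =
[[2, 3],
 [-1, 1]].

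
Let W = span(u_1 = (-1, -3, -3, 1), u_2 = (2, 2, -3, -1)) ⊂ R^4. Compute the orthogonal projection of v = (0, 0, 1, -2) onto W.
proj_W(v) = (5/36, 23/36, 11/12, -7/36)

Set up U = [u_1 | ... | u_2] ∈ R^(4×2). The projector onto W = col(U) is P = U (U^T U)^(-1) U^T.
Compute U^T U =
  [20, 0]
  [0, 18],
and U^T v = (-5, -1).
Solve U^T U · c = U^T v for the coefficients: c = (-1/4, -1/18). The projection is proj_W(v) = U c.
Check: (v - proj_W(v)) · u_1 = 0  (should be 0).
Check: (v - proj_W(v)) · u_2 = 0  (should be 0).
Result: proj_W(v) = (5/36, 23/36, 11/12, -7/36).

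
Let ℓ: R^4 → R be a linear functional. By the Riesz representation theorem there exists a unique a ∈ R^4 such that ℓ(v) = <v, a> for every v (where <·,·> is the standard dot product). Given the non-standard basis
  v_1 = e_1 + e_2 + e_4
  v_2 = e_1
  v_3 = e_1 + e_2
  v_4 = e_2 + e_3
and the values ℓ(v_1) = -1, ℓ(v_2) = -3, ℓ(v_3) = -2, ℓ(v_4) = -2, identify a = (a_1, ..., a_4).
a = (-3, 1, -3, 1)

Write a = (a_1, ..., a_4) in the standard basis. For each basis vector v_i, ℓ(v_i) = <v_i, a> is a linear equation in the a_j's. Collect the n equations into a matrix system V a = ℓ, where row i of V is v_i (expressed in the standard basis). Since V is invertible (lower-triangular with 1s on the diagonal, up to permutation), solve by back-substitution:
  V =
[[1, 1, 0, 1],
 [1, 0, 0, 0],
 [1, 1, 0, 0],
 [0, 1, 1, 0]]
  V a = (-1, -3, -2, -2)
Solving gives a = (-3, 1, -3, 1).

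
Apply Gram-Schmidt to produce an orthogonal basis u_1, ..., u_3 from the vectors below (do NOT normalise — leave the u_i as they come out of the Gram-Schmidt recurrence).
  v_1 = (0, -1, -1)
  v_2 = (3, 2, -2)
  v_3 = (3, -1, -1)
Orthogonal basis:
  u_1 = (0, -1, -1)
  u_2 = (3, 2, -2)
  u_3 = (24/17, -18/17, 18/17)

Apply the Gram-Schmidt recurrence
  u_1 = v_1
  u_i = v_i − Σ_{j<i} ((v_i · u_j) / (u_j · u_j)) · u_j.

Step by step this gives:
  u_1 = (0, -1, -1)
  u_2 = (3, 2, -2)
  u_3 = (24/17, -18/17, 18/17)

Orthogonality check:
  u_2 · u_1 = 0 (should be 0)
  u_3 · u_1 = 0 (should be 0)
  u_3 · u_2 = 0 (should be 0)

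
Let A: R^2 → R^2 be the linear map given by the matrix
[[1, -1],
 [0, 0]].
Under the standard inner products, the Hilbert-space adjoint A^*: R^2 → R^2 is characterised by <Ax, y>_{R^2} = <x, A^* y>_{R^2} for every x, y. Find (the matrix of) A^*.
A^* = A^T =
[[1, 0],
 [-1, 0]]

For real matrices with standard dot products, the defining identity <Ax, y> = <x, A^* y> gives (Ax)^T y = x^T (A^*) y, i.e. x^T A^T y = x^T (A^*) y. Since this holds for all x, y, we must have A^* = A^T. Therefore
A^* =
[[1, 0],
 [-1, 0]].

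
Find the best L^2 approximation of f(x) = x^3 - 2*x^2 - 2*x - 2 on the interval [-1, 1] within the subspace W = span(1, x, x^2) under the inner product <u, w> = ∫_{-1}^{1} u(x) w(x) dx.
g(x) = -2*x^2 - 7*x/5 - 2

The best approximation g ∈ W is the orthogonal projection of f onto W. Writing g = a_0 + a_1 x + a_2 x^2, the coefficients solve the normal equations G · a = b where
  G_{ij} = <φ_i, φ_j> and b_i = <f, φ_i>, with φ_0 = 1, φ_1 = x, φ_2 = x^2.
G =
  [2, 0, 2/3]
  [0, 2/3, 0]
  [2/3, 0, 2/5],
b = (-16/3, -14/15, -32/15).
Solving gives a_0 = -2, a_1 = -7/5, a_2 = -2, so
  g(x) = -2*x^2 - 7*x/5 - 2.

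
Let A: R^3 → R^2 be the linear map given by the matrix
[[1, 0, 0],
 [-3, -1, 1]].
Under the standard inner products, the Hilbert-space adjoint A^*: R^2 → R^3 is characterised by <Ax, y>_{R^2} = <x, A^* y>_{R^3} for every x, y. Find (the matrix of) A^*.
A^* = A^T =
[[1, -3],
 [0, -1],
 [0, 1]]

For real matrices with standard dot products, the defining identity <Ax, y> = <x, A^* y> gives (Ax)^T y = x^T (A^*) y, i.e. x^T A^T y = x^T (A^*) y. Since this holds for all x, y, we must have A^* = A^T. Therefore
A^* =
[[1, -3],
 [0, -1],
 [0, 1]].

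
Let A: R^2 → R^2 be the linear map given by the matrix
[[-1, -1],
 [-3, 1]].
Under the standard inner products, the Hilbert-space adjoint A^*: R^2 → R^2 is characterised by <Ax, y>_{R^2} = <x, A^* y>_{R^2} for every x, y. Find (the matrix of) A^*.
A^* = A^T =
[[-1, -3],
 [-1, 1]]

For real matrices with standard dot products, the defining identity <Ax, y> = <x, A^* y> gives (Ax)^T y = x^T (A^*) y, i.e. x^T A^T y = x^T (A^*) y. Since this holds for all x, y, we must have A^* = A^T. Therefore
A^* =
[[-1, -3],
 [-1, 1]].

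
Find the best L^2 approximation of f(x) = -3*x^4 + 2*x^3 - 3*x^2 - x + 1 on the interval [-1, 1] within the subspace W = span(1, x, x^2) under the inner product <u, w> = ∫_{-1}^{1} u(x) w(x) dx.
g(x) = -39*x^2/7 + x/5 + 44/35

The best approximation g ∈ W is the orthogonal projection of f onto W. Writing g = a_0 + a_1 x + a_2 x^2, the coefficients solve the normal equations G · a = b where
  G_{ij} = <φ_i, φ_j> and b_i = <f, φ_i>, with φ_0 = 1, φ_1 = x, φ_2 = x^2.
G =
  [2, 0, 2/3]
  [0, 2/3, 0]
  [2/3, 0, 2/5],
b = (-6/5, 2/15, -146/105).
Solving gives a_0 = 44/35, a_1 = 1/5, a_2 = -39/7, so
  g(x) = -39*x^2/7 + x/5 + 44/35.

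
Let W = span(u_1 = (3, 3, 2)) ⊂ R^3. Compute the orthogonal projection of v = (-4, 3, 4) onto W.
proj_W(v) = (15/22, 15/22, 5/11)

Set up U = [u_1 | ... | u_1] ∈ R^(3×1). The projector onto W = col(U) is P = U (U^T U)^(-1) U^T.
Compute U^T U =
  [22],
and U^T v = (5).
Solve U^T U · c = U^T v for the coefficients: c = (5/22). The projection is proj_W(v) = U c.
Check: (v - proj_W(v)) · u_1 = 0  (should be 0).
Result: proj_W(v) = (15/22, 15/22, 5/11).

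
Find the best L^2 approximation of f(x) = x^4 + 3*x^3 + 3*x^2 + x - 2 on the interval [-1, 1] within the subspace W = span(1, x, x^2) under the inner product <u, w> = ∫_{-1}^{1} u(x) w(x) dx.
g(x) = 27*x^2/7 + 14*x/5 - 73/35

The best approximation g ∈ W is the orthogonal projection of f onto W. Writing g = a_0 + a_1 x + a_2 x^2, the coefficients solve the normal equations G · a = b where
  G_{ij} = <φ_i, φ_j> and b_i = <f, φ_i>, with φ_0 = 1, φ_1 = x, φ_2 = x^2.
G =
  [2, 0, 2/3]
  [0, 2/3, 0]
  [2/3, 0, 2/5],
b = (-8/5, 28/15, 16/105).
Solving gives a_0 = -73/35, a_1 = 14/5, a_2 = 27/7, so
  g(x) = 27*x^2/7 + 14*x/5 - 73/35.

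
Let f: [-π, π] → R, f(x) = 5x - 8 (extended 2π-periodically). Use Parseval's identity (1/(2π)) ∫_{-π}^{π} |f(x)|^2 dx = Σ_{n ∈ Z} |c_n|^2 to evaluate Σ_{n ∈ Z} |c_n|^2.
Σ |c_n|^2 = 25π^2/3 + 64

Expand and integrate term by term over [-π, π]:
  ∫ (5x)^2 dx = 25·(2π^3/3); ∫ 2·5·(-8)·x dx = 0 (odd integrand); ∫ (-8)^2 dx = 64·2π.
So (1/(2π)) ∫_{-π}^{π} (5x - 8)^2 dx = 25π^2/3 + 64 = 25π^2/3 + 64.
Parseval ⇒ Σ |c_n|^2 = 25π^2/3 + 64.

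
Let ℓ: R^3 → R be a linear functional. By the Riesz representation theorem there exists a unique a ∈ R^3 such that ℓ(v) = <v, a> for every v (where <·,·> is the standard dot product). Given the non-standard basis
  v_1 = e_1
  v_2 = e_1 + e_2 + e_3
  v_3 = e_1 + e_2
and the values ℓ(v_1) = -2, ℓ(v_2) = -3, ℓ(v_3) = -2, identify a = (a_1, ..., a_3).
a = (-2, 0, -1)

Write a = (a_1, ..., a_3) in the standard basis. For each basis vector v_i, ℓ(v_i) = <v_i, a> is a linear equation in the a_j's. Collect the n equations into a matrix system V a = ℓ, where row i of V is v_i (expressed in the standard basis). Since V is invertible (lower-triangular with 1s on the diagonal, up to permutation), solve by back-substitution:
  V =
[[1, 0, 0],
 [1, 1, 1],
 [1, 1, 0]]
  V a = (-2, -3, -2)
Solving gives a = (-2, 0, -1).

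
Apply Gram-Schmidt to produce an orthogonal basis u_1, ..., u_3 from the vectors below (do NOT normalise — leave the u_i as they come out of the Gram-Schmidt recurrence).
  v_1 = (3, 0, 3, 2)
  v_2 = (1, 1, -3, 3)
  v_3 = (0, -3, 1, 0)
Orthogonal basis:
  u_1 = (3, 0, 3, 2)
  u_2 = (1, 1, -3, 3)
  u_3 = (-6/55, -27/10, -17/55, 69/110)

Apply the Gram-Schmidt recurrence
  u_1 = v_1
  u_i = v_i − Σ_{j<i} ((v_i · u_j) / (u_j · u_j)) · u_j.

Step by step this gives:
  u_1 = (3, 0, 3, 2)
  u_2 = (1, 1, -3, 3)
  u_3 = (-6/55, -27/10, -17/55, 69/110)

Orthogonality check:
  u_2 · u_1 = 0 (should be 0)
  u_3 · u_1 = 0 (should be 0)
  u_3 · u_2 = 0 (should be 0)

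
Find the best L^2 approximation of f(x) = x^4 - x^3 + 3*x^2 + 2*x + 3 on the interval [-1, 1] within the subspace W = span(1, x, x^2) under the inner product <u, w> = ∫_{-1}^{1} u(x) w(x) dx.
g(x) = 27*x^2/7 + 7*x/5 + 102/35

The best approximation g ∈ W is the orthogonal projection of f onto W. Writing g = a_0 + a_1 x + a_2 x^2, the coefficients solve the normal equations G · a = b where
  G_{ij} = <φ_i, φ_j> and b_i = <f, φ_i>, with φ_0 = 1, φ_1 = x, φ_2 = x^2.
G =
  [2, 0, 2/3]
  [0, 2/3, 0]
  [2/3, 0, 2/5],
b = (42/5, 14/15, 122/35).
Solving gives a_0 = 102/35, a_1 = 7/5, a_2 = 27/7, so
  g(x) = 27*x^2/7 + 7*x/5 + 102/35.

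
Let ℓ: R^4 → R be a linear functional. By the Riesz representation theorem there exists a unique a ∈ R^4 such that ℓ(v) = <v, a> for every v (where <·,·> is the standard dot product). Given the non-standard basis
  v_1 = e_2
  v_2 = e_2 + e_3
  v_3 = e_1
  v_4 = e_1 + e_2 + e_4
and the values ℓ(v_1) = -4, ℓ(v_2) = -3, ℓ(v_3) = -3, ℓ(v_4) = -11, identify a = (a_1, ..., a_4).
a = (-3, -4, 1, -4)

Write a = (a_1, ..., a_4) in the standard basis. For each basis vector v_i, ℓ(v_i) = <v_i, a> is a linear equation in the a_j's. Collect the n equations into a matrix system V a = ℓ, where row i of V is v_i (expressed in the standard basis). Since V is invertible (lower-triangular with 1s on the diagonal, up to permutation), solve by back-substitution:
  V =
[[0, 1, 0, 0],
 [0, 1, 1, 0],
 [1, 0, 0, 0],
 [1, 1, 0, 1]]
  V a = (-4, -3, -3, -11)
Solving gives a = (-3, -4, 1, -4).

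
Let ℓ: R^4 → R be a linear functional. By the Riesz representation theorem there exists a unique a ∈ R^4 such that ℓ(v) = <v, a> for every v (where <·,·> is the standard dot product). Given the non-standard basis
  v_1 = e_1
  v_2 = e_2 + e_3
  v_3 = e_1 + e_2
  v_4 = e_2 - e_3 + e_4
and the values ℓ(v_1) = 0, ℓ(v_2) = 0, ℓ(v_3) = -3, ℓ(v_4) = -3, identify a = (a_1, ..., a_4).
a = (0, -3, 3, 3)

Write a = (a_1, ..., a_4) in the standard basis. For each basis vector v_i, ℓ(v_i) = <v_i, a> is a linear equation in the a_j's. Collect the n equations into a matrix system V a = ℓ, where row i of V is v_i (expressed in the standard basis). Since V is invertible (lower-triangular with 1s on the diagonal, up to permutation), solve by back-substitution:
  V =
[[1, 0, 0, 0],
 [0, 1, 1, 0],
 [1, 1, 0, 0],
 [0, 1, -1, 1]]
  V a = (0, 0, -3, -3)
Solving gives a = (0, -3, 3, 3).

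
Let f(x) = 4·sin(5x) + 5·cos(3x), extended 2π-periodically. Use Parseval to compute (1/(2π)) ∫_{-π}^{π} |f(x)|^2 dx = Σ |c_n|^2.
Σ |c_n|^2 = 41/2

Expand |f|^2 and use orthogonality of {sin(nx), cos(mx)} on [-π, π]:
  ∫_{-π}^{π} sin(nx)^2 dx = π, ∫ cos(mx)^2 dx = π, and cross terms integrate to 0.
So ∫_{-π}^{π} f(x)^2 dx = 4^2 · π + 5^2 · π = (16 + 25)π.
Divide by 2π: (16 + 25)/2 = 41/2.
By Parseval, this equals Σ |c_n|^2.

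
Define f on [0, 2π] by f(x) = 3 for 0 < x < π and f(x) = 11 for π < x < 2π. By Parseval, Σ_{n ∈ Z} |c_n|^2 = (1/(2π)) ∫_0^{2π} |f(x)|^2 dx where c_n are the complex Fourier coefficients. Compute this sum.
Σ |c_n|^2 = 65

Parseval equates the L^2 energy of f (normalised by 1/(2π)) with the ℓ^2 sum of its Fourier coefficients: (1/(2π)) ∫_0^{2π} |f|^2 = Σ |c_n|^2.
Compute the left side: (1/(2π)) [∫_0^π 3^2 dx + ∫_π^{2π} 11^2 dx] = (1/(2π)) · (9π + 121π) = (9 + 121)/2 = 65.
So Σ_{n ∈ Z} |c_n|^2 = 65.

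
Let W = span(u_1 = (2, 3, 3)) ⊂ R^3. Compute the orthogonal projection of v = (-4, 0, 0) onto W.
proj_W(v) = (-8/11, -12/11, -12/11)

Set up U = [u_1 | ... | u_1] ∈ R^(3×1). The projector onto W = col(U) is P = U (U^T U)^(-1) U^T.
Compute U^T U =
  [22],
and U^T v = (-8).
Solve U^T U · c = U^T v for the coefficients: c = (-4/11). The projection is proj_W(v) = U c.
Check: (v - proj_W(v)) · u_1 = 0  (should be 0).
Result: proj_W(v) = (-8/11, -12/11, -12/11).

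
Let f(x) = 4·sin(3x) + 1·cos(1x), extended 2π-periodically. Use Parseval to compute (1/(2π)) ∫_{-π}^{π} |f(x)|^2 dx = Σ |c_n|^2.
Σ |c_n|^2 = 17/2

Expand |f|^2 and use orthogonality of {sin(nx), cos(mx)} on [-π, π]:
  ∫_{-π}^{π} sin(nx)^2 dx = π, ∫ cos(mx)^2 dx = π, and cross terms integrate to 0.
So ∫_{-π}^{π} f(x)^2 dx = 4^2 · π + 1^2 · π = (16 + 1)π.
Divide by 2π: (16 + 1)/2 = 17/2.
By Parseval, this equals Σ |c_n|^2.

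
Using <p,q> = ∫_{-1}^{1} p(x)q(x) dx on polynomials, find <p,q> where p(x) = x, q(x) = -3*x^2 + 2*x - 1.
<p,q> = 4/3

Expand the product: p(x)·q(x) = -3*x^3 + 2*x^2 - x.
∫_{-1}^{1} of each monomial x^k gives [2/(k+1) if k even, 0 if k odd]. Integrating term-by-term (or equivalently evaluating the antiderivative F(x) = -3*x^4/4 + 2*x^3/3 - x^2/2 at the endpoints):
  F(1) − F(−1) = -7/12 − (-23/12) = 4/3.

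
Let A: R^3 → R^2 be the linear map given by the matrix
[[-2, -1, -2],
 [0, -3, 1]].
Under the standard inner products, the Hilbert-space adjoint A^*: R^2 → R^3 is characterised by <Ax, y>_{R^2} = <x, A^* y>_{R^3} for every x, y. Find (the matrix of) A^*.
A^* = A^T =
[[-2, 0],
 [-1, -3],
 [-2, 1]]

For real matrices with standard dot products, the defining identity <Ax, y> = <x, A^* y> gives (Ax)^T y = x^T (A^*) y, i.e. x^T A^T y = x^T (A^*) y. Since this holds for all x, y, we must have A^* = A^T. Therefore
A^* =
[[-2, 0],
 [-1, -3],
 [-2, 1]].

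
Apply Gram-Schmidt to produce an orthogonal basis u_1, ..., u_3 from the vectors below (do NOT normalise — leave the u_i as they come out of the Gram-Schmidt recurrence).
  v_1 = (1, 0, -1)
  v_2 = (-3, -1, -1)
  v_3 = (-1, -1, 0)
Orthogonal basis:
  u_1 = (1, 0, -1)
  u_2 = (-2, -1, -2)
  u_3 = (1/6, -2/3, 1/6)

Apply the Gram-Schmidt recurrence
  u_1 = v_1
  u_i = v_i − Σ_{j<i} ((v_i · u_j) / (u_j · u_j)) · u_j.

Step by step this gives:
  u_1 = (1, 0, -1)
  u_2 = (-2, -1, -2)
  u_3 = (1/6, -2/3, 1/6)

Orthogonality check:
  u_2 · u_1 = 0 (should be 0)
  u_3 · u_1 = 0 (should be 0)
  u_3 · u_2 = 0 (should be 0)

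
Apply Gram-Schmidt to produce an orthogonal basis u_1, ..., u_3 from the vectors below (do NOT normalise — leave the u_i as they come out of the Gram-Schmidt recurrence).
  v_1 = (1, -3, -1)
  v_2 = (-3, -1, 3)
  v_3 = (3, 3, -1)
Orthogonal basis:
  u_1 = (1, -3, -1)
  u_2 = (-30/11, -20/11, 30/11)
  u_3 = (1, 0, 1)

Apply the Gram-Schmidt recurrence
  u_1 = v_1
  u_i = v_i − Σ_{j<i} ((v_i · u_j) / (u_j · u_j)) · u_j.

Step by step this gives:
  u_1 = (1, -3, -1)
  u_2 = (-30/11, -20/11, 30/11)
  u_3 = (1, 0, 1)

Orthogonality check:
  u_2 · u_1 = 0 (should be 0)
  u_3 · u_1 = 0 (should be 0)
  u_3 · u_2 = 0 (should be 0)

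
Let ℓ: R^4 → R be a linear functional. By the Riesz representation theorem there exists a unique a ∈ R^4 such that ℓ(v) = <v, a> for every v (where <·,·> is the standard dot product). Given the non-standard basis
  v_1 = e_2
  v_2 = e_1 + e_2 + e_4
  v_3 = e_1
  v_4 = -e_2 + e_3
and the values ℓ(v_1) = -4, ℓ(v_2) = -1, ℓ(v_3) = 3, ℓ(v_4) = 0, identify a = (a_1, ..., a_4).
a = (3, -4, -4, 0)

Write a = (a_1, ..., a_4) in the standard basis. For each basis vector v_i, ℓ(v_i) = <v_i, a> is a linear equation in the a_j's. Collect the n equations into a matrix system V a = ℓ, where row i of V is v_i (expressed in the standard basis). Since V is invertible (lower-triangular with 1s on the diagonal, up to permutation), solve by back-substitution:
  V =
[[0, 1, 0, 0],
 [1, 1, 0, 1],
 [1, 0, 0, 0],
 [0, -1, 1, 0]]
  V a = (-4, -1, 3, 0)
Solving gives a = (3, -4, -4, 0).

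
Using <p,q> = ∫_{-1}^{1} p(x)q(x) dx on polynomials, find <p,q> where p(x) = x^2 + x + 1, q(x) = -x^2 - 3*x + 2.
<p,q> = 34/15

Expand the product: p(x)·q(x) = -x^4 - 4*x^3 - 2*x^2 - x + 2.
∫_{-1}^{1} of each monomial x^k gives [2/(k+1) if k even, 0 if k odd]. Integrating term-by-term (or equivalently evaluating the antiderivative F(x) = -x^5/5 - x^4 - 2*x^3/3 - x^2/2 + 2*x at the endpoints):
  F(1) − F(−1) = -11/30 − (-79/30) = 34/15.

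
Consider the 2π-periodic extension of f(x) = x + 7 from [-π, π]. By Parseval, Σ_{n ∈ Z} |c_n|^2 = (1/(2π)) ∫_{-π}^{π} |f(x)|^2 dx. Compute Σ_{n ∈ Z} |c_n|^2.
Σ |c_n|^2 = π^2/3 + 49

Expand and integrate term by term over [-π, π]:
  ∫ (x)^2 dx = 1·(2π^3/3); ∫ 2·1·(7)·x dx = 0 (odd integrand); ∫ 7^2 dx = 49·2π.
So (1/(2π)) ∫_{-π}^{π} (x + 7)^2 dx = 1π^2/3 + 49 = π^2/3 + 49.
Parseval ⇒ Σ |c_n|^2 = π^2/3 + 49.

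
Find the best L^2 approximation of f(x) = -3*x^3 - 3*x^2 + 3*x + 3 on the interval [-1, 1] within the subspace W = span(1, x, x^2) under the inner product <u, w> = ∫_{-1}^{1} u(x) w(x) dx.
g(x) = -3*x^2 + 6*x/5 + 3

The best approximation g ∈ W is the orthogonal projection of f onto W. Writing g = a_0 + a_1 x + a_2 x^2, the coefficients solve the normal equations G · a = b where
  G_{ij} = <φ_i, φ_j> and b_i = <f, φ_i>, with φ_0 = 1, φ_1 = x, φ_2 = x^2.
G =
  [2, 0, 2/3]
  [0, 2/3, 0]
  [2/3, 0, 2/5],
b = (4, 4/5, 4/5).
Solving gives a_0 = 3, a_1 = 6/5, a_2 = -3, so
  g(x) = -3*x^2 + 6*x/5 + 3.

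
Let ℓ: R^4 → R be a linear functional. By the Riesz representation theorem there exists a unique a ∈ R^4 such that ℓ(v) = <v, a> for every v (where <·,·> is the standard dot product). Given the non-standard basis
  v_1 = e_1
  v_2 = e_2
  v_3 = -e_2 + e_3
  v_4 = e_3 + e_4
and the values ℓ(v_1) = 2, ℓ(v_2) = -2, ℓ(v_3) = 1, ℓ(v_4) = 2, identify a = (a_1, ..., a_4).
a = (2, -2, -1, 3)

Write a = (a_1, ..., a_4) in the standard basis. For each basis vector v_i, ℓ(v_i) = <v_i, a> is a linear equation in the a_j's. Collect the n equations into a matrix system V a = ℓ, where row i of V is v_i (expressed in the standard basis). Since V is invertible (lower-triangular with 1s on the diagonal, up to permutation), solve by back-substitution:
  V =
[[1, 0, 0, 0],
 [0, 1, 0, 0],
 [0, -1, 1, 0],
 [0, 0, 1, 1]]
  V a = (2, -2, 1, 2)
Solving gives a = (2, -2, -1, 3).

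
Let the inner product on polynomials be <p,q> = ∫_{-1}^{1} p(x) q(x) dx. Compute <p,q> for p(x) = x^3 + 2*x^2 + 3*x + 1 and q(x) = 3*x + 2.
<p,q> = 208/15

Expand the product: p(x)·q(x) = 3*x^4 + 8*x^3 + 13*x^2 + 9*x + 2.
∫_{-1}^{1} of each monomial x^k gives [2/(k+1) if k even, 0 if k odd]. Integrating term-by-term (or equivalently evaluating the antiderivative F(x) = 3*x^5/5 + 2*x^4 + 13*x^3/3 + 9*x^2/2 + 2*x at the endpoints):
  F(1) − F(−1) = 403/30 − (-13/30) = 208/15.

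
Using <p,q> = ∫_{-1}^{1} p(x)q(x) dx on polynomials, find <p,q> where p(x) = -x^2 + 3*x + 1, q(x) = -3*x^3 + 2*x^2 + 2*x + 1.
<p,q> = 34/15

Expand the product: p(x)·q(x) = 3*x^5 - 11*x^4 + x^3 + 7*x^2 + 5*x + 1.
∫_{-1}^{1} of each monomial x^k gives [2/(k+1) if k even, 0 if k odd]. Integrating term-by-term (or equivalently evaluating the antiderivative F(x) = x^6/2 - 11*x^5/5 + x^4/4 + 7*x^3/3 + 5*x^2/2 + x at the endpoints):
  F(1) − F(−1) = 263/60 − (127/60) = 34/15.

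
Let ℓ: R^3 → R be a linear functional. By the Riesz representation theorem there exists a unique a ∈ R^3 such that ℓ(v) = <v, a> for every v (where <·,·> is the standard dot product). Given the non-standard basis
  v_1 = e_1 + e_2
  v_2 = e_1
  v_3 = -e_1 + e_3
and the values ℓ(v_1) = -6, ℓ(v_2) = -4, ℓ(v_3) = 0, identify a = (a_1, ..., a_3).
a = (-4, -2, -4)

Write a = (a_1, ..., a_3) in the standard basis. For each basis vector v_i, ℓ(v_i) = <v_i, a> is a linear equation in the a_j's. Collect the n equations into a matrix system V a = ℓ, where row i of V is v_i (expressed in the standard basis). Since V is invertible (lower-triangular with 1s on the diagonal, up to permutation), solve by back-substitution:
  V =
[[1, 1, 0],
 [1, 0, 0],
 [-1, 0, 1]]
  V a = (-6, -4, 0)
Solving gives a = (-4, -2, -4).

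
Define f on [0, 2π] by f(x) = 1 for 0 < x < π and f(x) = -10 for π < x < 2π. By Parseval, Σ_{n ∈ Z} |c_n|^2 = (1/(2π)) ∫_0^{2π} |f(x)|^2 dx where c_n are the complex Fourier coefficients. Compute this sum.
Σ |c_n|^2 = 101/2

Parseval equates the L^2 energy of f (normalised by 1/(2π)) with the ℓ^2 sum of its Fourier coefficients: (1/(2π)) ∫_0^{2π} |f|^2 = Σ |c_n|^2.
Compute the left side: (1/(2π)) [∫_0^π 1^2 dx + ∫_π^{2π} (-10)^2 dx] = (1/(2π)) · (1π + 100π) = (1 + 100)/2 = 101/2.
So Σ_{n ∈ Z} |c_n|^2 = 101/2.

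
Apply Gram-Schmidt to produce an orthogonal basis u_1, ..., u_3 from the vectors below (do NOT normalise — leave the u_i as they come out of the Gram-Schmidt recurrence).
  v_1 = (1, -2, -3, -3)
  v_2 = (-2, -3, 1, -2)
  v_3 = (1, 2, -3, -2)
Orthogonal basis:
  u_1 = (1, -2, -3, -3)
  u_2 = (-53/23, -55/23, 44/23, -25/23)
  u_3 = (-78/73, 105/73, -11/73, -85/73)

Apply the Gram-Schmidt recurrence
  u_1 = v_1
  u_i = v_i − Σ_{j<i} ((v_i · u_j) / (u_j · u_j)) · u_j.

Step by step this gives:
  u_1 = (1, -2, -3, -3)
  u_2 = (-53/23, -55/23, 44/23, -25/23)
  u_3 = (-78/73, 105/73, -11/73, -85/73)

Orthogonality check:
  u_2 · u_1 = 0 (should be 0)
  u_3 · u_1 = 0 (should be 0)
  u_3 · u_2 = 0 (should be 0)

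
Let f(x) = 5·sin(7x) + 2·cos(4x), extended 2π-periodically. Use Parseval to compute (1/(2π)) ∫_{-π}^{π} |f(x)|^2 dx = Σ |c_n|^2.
Σ |c_n|^2 = 29/2

Expand |f|^2 and use orthogonality of {sin(nx), cos(mx)} on [-π, π]:
  ∫_{-π}^{π} sin(nx)^2 dx = π, ∫ cos(mx)^2 dx = π, and cross terms integrate to 0.
So ∫_{-π}^{π} f(x)^2 dx = 5^2 · π + 2^2 · π = (25 + 4)π.
Divide by 2π: (25 + 4)/2 = 29/2.
By Parseval, this equals Σ |c_n|^2.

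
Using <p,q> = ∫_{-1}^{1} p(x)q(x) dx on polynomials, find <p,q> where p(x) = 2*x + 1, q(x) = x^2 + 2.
<p,q> = 14/3

Expand the product: p(x)·q(x) = 2*x^3 + x^2 + 4*x + 2.
∫_{-1}^{1} of each monomial x^k gives [2/(k+1) if k even, 0 if k odd]. Integrating term-by-term (or equivalently evaluating the antiderivative F(x) = x^4/2 + x^3/3 + 2*x^2 + 2*x at the endpoints):
  F(1) − F(−1) = 29/6 − (1/6) = 14/3.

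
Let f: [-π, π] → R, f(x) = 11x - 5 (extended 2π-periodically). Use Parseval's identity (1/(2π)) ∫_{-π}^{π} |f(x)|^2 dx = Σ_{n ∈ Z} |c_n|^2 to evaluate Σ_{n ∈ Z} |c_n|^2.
Σ |c_n|^2 = 121π^2/3 + 25

Expand and integrate term by term over [-π, π]:
  ∫ (11x)^2 dx = 121·(2π^3/3); ∫ 2·11·(-5)·x dx = 0 (odd integrand); ∫ (-5)^2 dx = 25·2π.
So (1/(2π)) ∫_{-π}^{π} (11x - 5)^2 dx = 121π^2/3 + 25 = 121π^2/3 + 25.
Parseval ⇒ Σ |c_n|^2 = 121π^2/3 + 25.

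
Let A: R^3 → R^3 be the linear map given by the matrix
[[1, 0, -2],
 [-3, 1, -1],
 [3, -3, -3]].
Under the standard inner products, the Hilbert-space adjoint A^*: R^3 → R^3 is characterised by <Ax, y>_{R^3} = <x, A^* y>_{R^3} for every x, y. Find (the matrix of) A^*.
A^* = A^T =
[[1, -3, 3],
 [0, 1, -3],
 [-2, -1, -3]]

For real matrices with standard dot products, the defining identity <Ax, y> = <x, A^* y> gives (Ax)^T y = x^T (A^*) y, i.e. x^T A^T y = x^T (A^*) y. Since this holds for all x, y, we must have A^* = A^T. Therefore
A^* =
[[1, -3, 3],
 [0, 1, -3],
 [-2, -1, -3]].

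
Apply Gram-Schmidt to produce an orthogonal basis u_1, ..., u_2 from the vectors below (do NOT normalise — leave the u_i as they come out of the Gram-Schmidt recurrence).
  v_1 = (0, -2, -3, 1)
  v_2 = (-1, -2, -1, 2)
Orthogonal basis:
  u_1 = (0, -2, -3, 1)
  u_2 = (-1, -5/7, 13/14, 19/14)

Apply the Gram-Schmidt recurrence
  u_1 = v_1
  u_i = v_i − Σ_{j<i} ((v_i · u_j) / (u_j · u_j)) · u_j.

Step by step this gives:
  u_1 = (0, -2, -3, 1)
  u_2 = (-1, -5/7, 13/14, 19/14)

Orthogonality check:
  u_2 · u_1 = 0 (should be 0)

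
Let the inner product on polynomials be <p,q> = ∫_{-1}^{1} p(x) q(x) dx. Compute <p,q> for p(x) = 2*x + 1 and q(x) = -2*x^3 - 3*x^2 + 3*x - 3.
<p,q> = -28/5

Expand the product: p(x)·q(x) = -4*x^4 - 8*x^3 + 3*x^2 - 3*x - 3.
∫_{-1}^{1} of each monomial x^k gives [2/(k+1) if k even, 0 if k odd]. Integrating term-by-term (or equivalently evaluating the antiderivative F(x) = -4*x^5/5 - 2*x^4 + x^3 - 3*x^2/2 - 3*x at the endpoints):
  F(1) − F(−1) = -63/10 − (-7/10) = -28/5.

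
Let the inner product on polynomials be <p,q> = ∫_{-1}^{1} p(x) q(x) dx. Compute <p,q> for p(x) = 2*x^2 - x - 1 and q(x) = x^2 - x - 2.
<p,q> = 32/15

Expand the product: p(x)·q(x) = 2*x^4 - 3*x^3 - 4*x^2 + 3*x + 2.
∫_{-1}^{1} of each monomial x^k gives [2/(k+1) if k even, 0 if k odd]. Integrating term-by-term (or equivalently evaluating the antiderivative F(x) = 2*x^5/5 - 3*x^4/4 - 4*x^3/3 + 3*x^2/2 + 2*x at the endpoints):
  F(1) − F(−1) = 109/60 − (-19/60) = 32/15.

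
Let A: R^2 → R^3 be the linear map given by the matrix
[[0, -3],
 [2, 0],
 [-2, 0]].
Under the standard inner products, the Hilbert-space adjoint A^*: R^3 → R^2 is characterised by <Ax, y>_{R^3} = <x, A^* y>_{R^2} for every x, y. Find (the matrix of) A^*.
A^* = A^T =
[[0, 2, -2],
 [-3, 0, 0]]

For real matrices with standard dot products, the defining identity <Ax, y> = <x, A^* y> gives (Ax)^T y = x^T (A^*) y, i.e. x^T A^T y = x^T (A^*) y. Since this holds for all x, y, we must have A^* = A^T. Therefore
A^* =
[[0, 2, -2],
 [-3, 0, 0]].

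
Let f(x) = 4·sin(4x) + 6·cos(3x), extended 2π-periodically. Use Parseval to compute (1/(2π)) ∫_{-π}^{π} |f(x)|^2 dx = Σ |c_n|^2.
Σ |c_n|^2 = 26

Expand |f|^2 and use orthogonality of {sin(nx), cos(mx)} on [-π, π]:
  ∫_{-π}^{π} sin(nx)^2 dx = π, ∫ cos(mx)^2 dx = π, and cross terms integrate to 0.
So ∫_{-π}^{π} f(x)^2 dx = 4^2 · π + 6^2 · π = (16 + 36)π.
Divide by 2π: (16 + 36)/2 = 26.
By Parseval, this equals Σ |c_n|^2.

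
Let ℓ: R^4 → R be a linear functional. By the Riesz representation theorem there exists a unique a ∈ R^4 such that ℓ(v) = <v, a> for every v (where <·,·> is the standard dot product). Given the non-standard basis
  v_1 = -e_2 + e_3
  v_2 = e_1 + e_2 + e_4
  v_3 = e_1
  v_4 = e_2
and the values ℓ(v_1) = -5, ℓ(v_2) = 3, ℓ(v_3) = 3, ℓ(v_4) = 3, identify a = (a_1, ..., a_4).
a = (3, 3, -2, -3)

Write a = (a_1, ..., a_4) in the standard basis. For each basis vector v_i, ℓ(v_i) = <v_i, a> is a linear equation in the a_j's. Collect the n equations into a matrix system V a = ℓ, where row i of V is v_i (expressed in the standard basis). Since V is invertible (lower-triangular with 1s on the diagonal, up to permutation), solve by back-substitution:
  V =
[[0, -1, 1, 0],
 [1, 1, 0, 1],
 [1, 0, 0, 0],
 [0, 1, 0, 0]]
  V a = (-5, 3, 3, 3)
Solving gives a = (3, 3, -2, -3).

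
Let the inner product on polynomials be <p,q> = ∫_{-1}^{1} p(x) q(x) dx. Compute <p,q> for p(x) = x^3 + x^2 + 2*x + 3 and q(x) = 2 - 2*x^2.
<p,q> = 128/15

Expand the product: p(x)·q(x) = -2*x^5 - 2*x^4 - 2*x^3 - 4*x^2 + 4*x + 6.
∫_{-1}^{1} of each monomial x^k gives [2/(k+1) if k even, 0 if k odd]. Integrating term-by-term (or equivalently evaluating the antiderivative F(x) = -x^6/3 - 2*x^5/5 - x^4/2 - 4*x^3/3 + 2*x^2 + 6*x at the endpoints):
  F(1) − F(−1) = 163/30 − (-31/10) = 128/15.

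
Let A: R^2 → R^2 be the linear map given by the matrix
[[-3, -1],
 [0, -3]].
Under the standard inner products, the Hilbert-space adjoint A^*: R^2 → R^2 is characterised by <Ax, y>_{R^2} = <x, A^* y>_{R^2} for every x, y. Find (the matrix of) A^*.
A^* = A^T =
[[-3, 0],
 [-1, -3]]

For real matrices with standard dot products, the defining identity <Ax, y> = <x, A^* y> gives (Ax)^T y = x^T (A^*) y, i.e. x^T A^T y = x^T (A^*) y. Since this holds for all x, y, we must have A^* = A^T. Therefore
A^* =
[[-3, 0],
 [-1, -3]].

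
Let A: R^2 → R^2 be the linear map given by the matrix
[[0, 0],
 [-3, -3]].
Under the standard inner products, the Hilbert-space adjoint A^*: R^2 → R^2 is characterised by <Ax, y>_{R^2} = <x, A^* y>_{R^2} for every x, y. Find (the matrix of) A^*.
A^* = A^T =
[[0, -3],
 [0, -3]]

For real matrices with standard dot products, the defining identity <Ax, y> = <x, A^* y> gives (Ax)^T y = x^T (A^*) y, i.e. x^T A^T y = x^T (A^*) y. Since this holds for all x, y, we must have A^* = A^T. Therefore
A^* =
[[0, -3],
 [0, -3]].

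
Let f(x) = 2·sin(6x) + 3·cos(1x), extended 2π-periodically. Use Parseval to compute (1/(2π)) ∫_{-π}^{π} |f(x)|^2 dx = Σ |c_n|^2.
Σ |c_n|^2 = 13/2

Expand |f|^2 and use orthogonality of {sin(nx), cos(mx)} on [-π, π]:
  ∫_{-π}^{π} sin(nx)^2 dx = π, ∫ cos(mx)^2 dx = π, and cross terms integrate to 0.
So ∫_{-π}^{π} f(x)^2 dx = 2^2 · π + 3^2 · π = (4 + 9)π.
Divide by 2π: (4 + 9)/2 = 13/2.
By Parseval, this equals Σ |c_n|^2.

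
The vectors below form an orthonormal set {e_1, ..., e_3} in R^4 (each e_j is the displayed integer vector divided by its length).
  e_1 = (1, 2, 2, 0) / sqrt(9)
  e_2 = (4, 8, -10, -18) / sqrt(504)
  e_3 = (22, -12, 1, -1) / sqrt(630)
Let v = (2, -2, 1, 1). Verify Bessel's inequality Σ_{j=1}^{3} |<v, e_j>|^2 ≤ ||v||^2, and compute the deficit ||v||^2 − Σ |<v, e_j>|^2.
Σ |<v, e_j>|^2 = 446/45; ||v||^2 = 10; deficit = 4/45

Write each e_j = u_j / sqrt(<u_j, u_j>) where u_j is the displayed integer vector. Then <v, e_j> = <v, u_j> / sqrt(<u_j, u_j>), so |<v, e_j>|^2 = <v, u_j>^2 / <u_j, u_j>.
Coefficients: <v, e_1> = 0/sqrt(9), <v, e_2> = -36/sqrt(504), <v, e_3> = 68/sqrt(630).
Square and sum: Σ |<v, e_j>|^2 = 446/45.
Compute ||v||^2 = v·v = 10.
Deficit = 10 − 446/45 = 4/45 ≥ 0, confirming Bessel's inequality. (The deficit equals ||v − Σ <v,e_j> e_j||^2, the squared distance from v to span{e_j}.)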